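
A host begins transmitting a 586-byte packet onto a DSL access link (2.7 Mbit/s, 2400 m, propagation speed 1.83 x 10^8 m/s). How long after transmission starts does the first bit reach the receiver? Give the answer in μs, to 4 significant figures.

First bit experiences only propagation delay: d/s = 2400/183000000 = 13.11 μs.

13.11 μs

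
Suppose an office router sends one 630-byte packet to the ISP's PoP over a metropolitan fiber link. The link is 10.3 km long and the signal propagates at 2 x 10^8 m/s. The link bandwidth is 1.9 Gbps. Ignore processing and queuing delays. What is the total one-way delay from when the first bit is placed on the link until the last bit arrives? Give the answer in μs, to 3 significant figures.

54.2 μs

L = 630 × 8 = 5040 bits.
Transmission delay = L/R = 5040 / 1900000000 = 2.65263 μs.
Propagation delay = d/s = 10300 m / 200000000 m/s = 51.5 μs.
Total = 54.2 μs.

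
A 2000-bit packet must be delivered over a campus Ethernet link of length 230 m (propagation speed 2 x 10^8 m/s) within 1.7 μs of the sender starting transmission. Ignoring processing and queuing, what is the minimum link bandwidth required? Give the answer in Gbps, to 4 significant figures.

Propagation delay = 230 / 200000000 = 1.15 μs.
Transmission budget = 1.7 − 1.15 = 0.55 μs.
R ≥ L / t_tx = 2000 bits / 5.5e-07 s = 3.636 Gbps.

3.636 Gbps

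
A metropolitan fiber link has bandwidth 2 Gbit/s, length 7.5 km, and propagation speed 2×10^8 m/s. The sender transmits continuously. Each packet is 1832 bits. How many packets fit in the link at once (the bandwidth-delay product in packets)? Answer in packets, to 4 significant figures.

40.94 packets

Propagation delay = 7500 / 200000000 = 3.75e-05 s.
BDP = R × t_prop = 2000000000 × 3.75e-05 = 75000 bits.
In packets of 1832 bits: 40.94 packets.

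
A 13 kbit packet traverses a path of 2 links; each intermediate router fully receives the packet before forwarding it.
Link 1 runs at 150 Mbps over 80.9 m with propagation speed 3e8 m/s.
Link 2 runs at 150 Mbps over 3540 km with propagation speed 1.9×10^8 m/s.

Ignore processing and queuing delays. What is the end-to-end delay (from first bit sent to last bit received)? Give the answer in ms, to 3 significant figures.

18.8 ms

L = 13000 bits.
Transmission delay per hop = L/R = 13000/150000000 = 0.0866667 ms; 2 hops → 0.173333 ms.
Propagation delays (d/s per hop): 0.000269667, 18.6316 ms; sum = 18.6318 ms.
End-to-end = 18.8 ms.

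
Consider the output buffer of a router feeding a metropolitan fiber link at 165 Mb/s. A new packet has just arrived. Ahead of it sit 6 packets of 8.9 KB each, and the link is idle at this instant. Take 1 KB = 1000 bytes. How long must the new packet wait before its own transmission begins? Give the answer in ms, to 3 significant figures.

2.59 ms

Each queued packet: L/R = 71200/165000000 = 0.431515 ms.
6 queued → 2.58909 ms.
Queuing delay = 2.59 ms.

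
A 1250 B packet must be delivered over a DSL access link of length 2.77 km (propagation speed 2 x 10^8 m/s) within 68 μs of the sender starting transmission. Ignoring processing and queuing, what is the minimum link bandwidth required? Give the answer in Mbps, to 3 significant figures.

L = 10000 bits.
Propagation delay = 2770 / 200000000 = 13.85 μs.
Transmission budget = 68 − 13.85 = 54.15 μs.
R ≥ L / t_tx = 10000 bits / 5.415e-05 s = 185 Mbps.

185 Mbps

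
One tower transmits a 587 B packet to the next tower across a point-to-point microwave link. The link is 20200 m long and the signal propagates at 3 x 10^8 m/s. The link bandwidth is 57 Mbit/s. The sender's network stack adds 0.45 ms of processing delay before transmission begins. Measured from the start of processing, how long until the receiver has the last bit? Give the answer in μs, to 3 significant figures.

600 μs

L = 587 × 8 = 4696 bits.
Transmission delay = L/R = 4696 / 57000000 = 82.386 μs.
Propagation delay = d/s = 20200 m / 300000000 m/s = 67.3333 μs.
Plus processing delay 0.45 ms = 450 μs.
Total = 600 μs.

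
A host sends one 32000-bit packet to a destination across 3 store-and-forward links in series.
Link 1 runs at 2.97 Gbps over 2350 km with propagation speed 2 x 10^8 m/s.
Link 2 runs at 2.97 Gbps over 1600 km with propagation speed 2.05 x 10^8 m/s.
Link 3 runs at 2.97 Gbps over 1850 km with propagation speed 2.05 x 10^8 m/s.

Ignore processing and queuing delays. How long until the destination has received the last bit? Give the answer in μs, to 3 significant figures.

Transmission delay per hop = L/R = 32000/2970000000 = 10.7744 μs; 3 hops → 32.3232 μs.
Propagation delays (d/s per hop): 11750, 7804.88, 9024.39 μs; sum = 28579.3 μs.
End-to-end = 28600 μs.

28600 μs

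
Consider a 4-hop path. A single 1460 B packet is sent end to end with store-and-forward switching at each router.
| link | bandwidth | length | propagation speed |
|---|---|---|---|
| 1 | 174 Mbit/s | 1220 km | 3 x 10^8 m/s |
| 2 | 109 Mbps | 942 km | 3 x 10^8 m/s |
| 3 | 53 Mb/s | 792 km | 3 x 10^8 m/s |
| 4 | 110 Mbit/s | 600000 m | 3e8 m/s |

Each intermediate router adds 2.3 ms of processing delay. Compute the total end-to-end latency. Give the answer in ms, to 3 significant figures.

L = 1460 × 8 = 11680 bits.
Transmission delays (L/R per hop): 0.0671264, 0.107156, 0.220377, 0.106182 ms; sum = 0.500842 ms.
Propagation delays (d/s per hop): 4.06667, 3.14, 2.64, 2 ms; sum = 11.8467 ms.
Processing at 3 router(s): 3 × 2.3 ms = 6.9 ms.
End-to-end = 19.2 ms.

19.2 ms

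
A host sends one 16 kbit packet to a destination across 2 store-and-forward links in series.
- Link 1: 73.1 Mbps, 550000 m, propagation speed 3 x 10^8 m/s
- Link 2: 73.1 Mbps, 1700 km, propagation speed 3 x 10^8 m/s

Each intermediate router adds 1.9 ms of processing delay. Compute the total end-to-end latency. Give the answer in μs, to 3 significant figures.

L = 16000 bits.
Transmission delay per hop = L/R = 16000/73100000 = 218.878 μs; 2 hops → 437.756 μs.
Propagation delays (d/s per hop): 1833.33, 5666.67 μs; sum = 7500 μs.
Processing at 1 router(s): 1 × 1.9 ms = 1900 μs.
End-to-end = 9840 μs.

9840 μs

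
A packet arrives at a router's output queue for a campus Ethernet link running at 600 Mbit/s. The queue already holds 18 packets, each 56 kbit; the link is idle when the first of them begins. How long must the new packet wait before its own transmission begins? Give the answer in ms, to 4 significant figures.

1.680 ms

Each queued packet: L/R = 56000/600000000 = 0.0933333 ms.
18 queued → 1.68 ms.
Queuing delay = 1.680 ms.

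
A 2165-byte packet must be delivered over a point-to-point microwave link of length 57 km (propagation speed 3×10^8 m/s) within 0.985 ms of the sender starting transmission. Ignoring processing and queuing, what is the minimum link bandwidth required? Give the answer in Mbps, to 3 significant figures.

21.8 Mbps

L = 17320 bits.
Propagation delay = 57000 / 300000000 = 0.19 ms.
Transmission budget = 0.985 − 0.19 = 0.795 ms.
R ≥ L / t_tx = 17320 bits / 0.000795 s = 21.8 Mbps.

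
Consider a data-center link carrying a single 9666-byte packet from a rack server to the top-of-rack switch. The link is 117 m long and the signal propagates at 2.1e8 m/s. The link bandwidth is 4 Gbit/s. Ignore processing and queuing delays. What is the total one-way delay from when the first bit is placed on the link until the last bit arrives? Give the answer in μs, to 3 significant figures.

L = 9666 × 8 = 77328 bits.
Transmission delay = L/R = 77328 / 4000000000 = 19.332 μs.
Propagation delay = d/s = 117 m / 210000000 m/s = 0.557143 μs.
Total = 19.9 μs.

19.9 μs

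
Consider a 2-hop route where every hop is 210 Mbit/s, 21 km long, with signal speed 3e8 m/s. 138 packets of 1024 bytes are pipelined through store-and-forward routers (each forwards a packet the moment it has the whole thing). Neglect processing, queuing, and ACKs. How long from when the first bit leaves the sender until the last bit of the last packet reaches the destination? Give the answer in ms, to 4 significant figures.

5.562 ms

Per-hop transmission t_tx = L/R = 8192/210000000 = 0.0390095 ms.
Per-hop propagation t_prop = 21000/300000000 = 0.07 ms.
Pipeline fill: first packet needs 2·t_tx to clear all hops; remaining 137 packets each add one t_tx.
Total = (2+138-1)·t_tx + 2·t_prop = 139·0.0390095 + 2·0.07 = 5.562 ms.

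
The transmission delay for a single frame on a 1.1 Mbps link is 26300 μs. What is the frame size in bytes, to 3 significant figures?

3620 bytes

L = R × t_tx = 1100000 b/s × 0.0263 s = 28930 bits.
In bytes: 28930 / 8 = 3620 bytes.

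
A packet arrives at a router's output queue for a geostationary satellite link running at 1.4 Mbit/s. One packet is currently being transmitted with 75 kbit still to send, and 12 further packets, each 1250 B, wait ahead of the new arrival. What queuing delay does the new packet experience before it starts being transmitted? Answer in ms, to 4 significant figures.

Each queued packet: L/R = 10000/1400000 = 7.14286 ms.
12 queued → 85.7143 ms.
Plus remaining 75000 bits of current packet: 53.5714 ms.
Queuing delay = 139.3 ms.

139.3 ms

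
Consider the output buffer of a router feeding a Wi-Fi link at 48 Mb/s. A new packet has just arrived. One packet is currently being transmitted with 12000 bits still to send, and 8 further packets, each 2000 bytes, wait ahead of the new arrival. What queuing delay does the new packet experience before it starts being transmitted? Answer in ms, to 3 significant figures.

Each queued packet: L/R = 16000/48000000 = 0.333333 ms.
8 queued → 2.66667 ms.
Plus remaining 12000 bits of current packet: 0.25 ms.
Queuing delay = 2.92 ms.

2.92 ms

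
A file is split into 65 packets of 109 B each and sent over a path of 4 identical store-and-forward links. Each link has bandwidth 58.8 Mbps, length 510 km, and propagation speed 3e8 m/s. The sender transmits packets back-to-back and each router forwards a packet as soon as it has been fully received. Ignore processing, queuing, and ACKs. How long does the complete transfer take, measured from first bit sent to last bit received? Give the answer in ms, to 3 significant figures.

7.81 ms

Per-hop transmission t_tx = L/R = 872/58800000 = 0.0148299 ms.
Per-hop propagation t_prop = 510000/300000000 = 1.7 ms.
Pipeline fill: first packet needs 4·t_tx to clear all hops; remaining 64 packets each add one t_tx.
Total = (4+65-1)·t_tx + 4·t_prop = 68·0.0148299 + 4·1.7 = 7.81 ms.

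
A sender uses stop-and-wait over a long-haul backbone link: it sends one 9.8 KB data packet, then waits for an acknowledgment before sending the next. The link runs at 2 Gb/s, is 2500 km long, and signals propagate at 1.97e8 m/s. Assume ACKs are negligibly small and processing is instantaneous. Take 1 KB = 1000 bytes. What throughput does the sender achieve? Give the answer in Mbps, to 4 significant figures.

3.084 Mbps

t_tx = L/R = 78400/2000000000 = 3.92e-05 s.
t_prop = 2500000/197000000 = 0.0126904 s; RTT = 0.0253807 s.
Cycle = t_tx + RTT = 0.0254199 s.
Throughput = L / cycle = 78400 / 0.0254199 = 3.084 Mbps.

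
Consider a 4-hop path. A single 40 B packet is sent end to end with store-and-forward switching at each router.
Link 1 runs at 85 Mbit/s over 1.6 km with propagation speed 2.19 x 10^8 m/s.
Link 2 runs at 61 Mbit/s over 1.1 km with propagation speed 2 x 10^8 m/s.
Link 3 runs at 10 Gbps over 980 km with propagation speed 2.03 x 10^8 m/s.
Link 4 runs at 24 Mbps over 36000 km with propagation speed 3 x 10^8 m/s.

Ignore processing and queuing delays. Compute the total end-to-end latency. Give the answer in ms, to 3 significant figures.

125 ms

L = 40 × 8 = 320 bits.
Transmission delays (L/R per hop): 0.00376471, 0.0052459, 3.2e-05, 0.0133333 ms; sum = 0.0223759 ms.
Propagation delays (d/s per hop): 0.00730594, 0.0055, 4.82759, 120 ms; sum = 124.84 ms.
End-to-end = 125 ms.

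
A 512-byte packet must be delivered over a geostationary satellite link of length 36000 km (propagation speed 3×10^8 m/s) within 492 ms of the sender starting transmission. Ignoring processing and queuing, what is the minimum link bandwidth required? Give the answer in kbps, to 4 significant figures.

11.01 kbps

L = 4096 bits.
Propagation delay = 36000000 / 300000000 = 120 ms.
Transmission budget = 492 − 120 = 372 ms.
R ≥ L / t_tx = 4096 bits / 0.372 s = 11.01 kbps.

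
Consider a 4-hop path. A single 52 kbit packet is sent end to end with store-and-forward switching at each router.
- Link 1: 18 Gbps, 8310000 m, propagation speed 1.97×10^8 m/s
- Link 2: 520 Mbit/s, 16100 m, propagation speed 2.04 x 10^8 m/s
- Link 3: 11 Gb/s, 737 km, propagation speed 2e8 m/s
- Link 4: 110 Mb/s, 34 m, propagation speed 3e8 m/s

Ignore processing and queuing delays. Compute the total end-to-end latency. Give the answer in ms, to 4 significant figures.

L = 52000 bits.
Transmission delays (L/R per hop): 0.00288889, 0.1, 0.00472727, 0.472727 ms; sum = 0.580343 ms.
Propagation delays (d/s per hop): 42.1827, 0.0789216, 3.685, 0.000113333 ms; sum = 45.9468 ms.
End-to-end = 46.53 ms.

46.53 ms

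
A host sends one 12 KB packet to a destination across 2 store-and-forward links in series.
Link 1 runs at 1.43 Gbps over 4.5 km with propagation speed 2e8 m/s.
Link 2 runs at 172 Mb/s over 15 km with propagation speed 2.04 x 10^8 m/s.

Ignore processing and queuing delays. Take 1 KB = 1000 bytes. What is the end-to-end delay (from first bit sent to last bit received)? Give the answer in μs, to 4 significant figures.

721.3 μs

L = 96000 bits.
Transmission delays (L/R per hop): 67.1329, 558.14 μs; sum = 625.272 μs.
Propagation delays (d/s per hop): 22.5, 73.5294 μs; sum = 96.0294 μs.
End-to-end = 721.3 μs.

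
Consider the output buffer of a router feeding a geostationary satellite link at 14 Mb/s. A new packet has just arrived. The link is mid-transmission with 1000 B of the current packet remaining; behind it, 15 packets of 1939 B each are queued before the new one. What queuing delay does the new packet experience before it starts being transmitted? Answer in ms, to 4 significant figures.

17.19 ms

Each queued packet: L/R = 15512/14000000 = 1.108 ms.
15 queued → 16.62 ms.
Plus remaining 8000 bits of current packet: 0.571429 ms.
Queuing delay = 17.19 ms.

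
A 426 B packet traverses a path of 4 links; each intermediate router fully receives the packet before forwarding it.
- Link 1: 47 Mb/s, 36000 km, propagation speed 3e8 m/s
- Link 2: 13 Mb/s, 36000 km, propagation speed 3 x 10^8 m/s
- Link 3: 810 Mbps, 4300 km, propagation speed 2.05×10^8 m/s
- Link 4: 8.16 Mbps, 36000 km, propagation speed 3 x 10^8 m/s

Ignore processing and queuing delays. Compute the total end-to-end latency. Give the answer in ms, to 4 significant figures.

381.7 ms

L = 426 × 8 = 3408 bits.
Transmission delays (L/R per hop): 0.0725106, 0.262154, 0.00420741, 0.417647 ms; sum = 0.756519 ms.
Propagation delays (d/s per hop): 120, 120, 20.9756, 120 ms; sum = 380.976 ms.
End-to-end = 381.7 ms.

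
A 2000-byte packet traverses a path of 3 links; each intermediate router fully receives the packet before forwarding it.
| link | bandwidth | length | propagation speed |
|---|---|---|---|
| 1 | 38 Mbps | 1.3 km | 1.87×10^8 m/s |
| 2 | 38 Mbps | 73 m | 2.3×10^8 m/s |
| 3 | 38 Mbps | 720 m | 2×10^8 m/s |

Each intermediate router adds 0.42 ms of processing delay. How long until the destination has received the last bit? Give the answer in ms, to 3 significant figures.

2.11 ms

L = 2000 × 8 = 16000 bits.
Transmission delay per hop = L/R = 16000/38000000 = 0.421053 ms; 3 hops → 1.26316 ms.
Propagation delays (d/s per hop): 0.00695187, 0.000317391, 0.0036 ms; sum = 0.0108693 ms.
Processing at 2 router(s): 2 × 0.42 ms = 0.84 ms.
End-to-end = 2.11 ms.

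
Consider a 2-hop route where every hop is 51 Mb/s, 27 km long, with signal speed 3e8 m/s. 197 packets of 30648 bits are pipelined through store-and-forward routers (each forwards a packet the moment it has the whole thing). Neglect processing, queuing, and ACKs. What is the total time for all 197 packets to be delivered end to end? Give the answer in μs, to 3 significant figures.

119000 μs

Per-hop transmission t_tx = L/R = 30648/51000000 = 600.941 μs.
Per-hop propagation t_prop = 27000/300000000 = 90 μs.
Pipeline fill: first packet needs 2·t_tx to clear all hops; remaining 196 packets each add one t_tx.
Total = (2+197-1)·t_tx + 2·t_prop = 198·600.941 + 2·90 = 119000 μs.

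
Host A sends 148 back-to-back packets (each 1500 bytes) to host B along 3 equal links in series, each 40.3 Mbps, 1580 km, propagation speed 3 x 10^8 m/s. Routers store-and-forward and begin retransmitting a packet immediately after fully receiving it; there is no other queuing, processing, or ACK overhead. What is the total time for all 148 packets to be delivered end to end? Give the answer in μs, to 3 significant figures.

Per-hop transmission t_tx = L/R = 12000/40300000 = 297.767 μs.
Per-hop propagation t_prop = 1580000/300000000 = 5266.67 μs.
Pipeline fill: first packet needs 3·t_tx to clear all hops; remaining 147 packets each add one t_tx.
Total = (3+148-1)·t_tx + 3·t_prop = 150·297.767 + 3·5266.67 = 60500 μs.

60500 μs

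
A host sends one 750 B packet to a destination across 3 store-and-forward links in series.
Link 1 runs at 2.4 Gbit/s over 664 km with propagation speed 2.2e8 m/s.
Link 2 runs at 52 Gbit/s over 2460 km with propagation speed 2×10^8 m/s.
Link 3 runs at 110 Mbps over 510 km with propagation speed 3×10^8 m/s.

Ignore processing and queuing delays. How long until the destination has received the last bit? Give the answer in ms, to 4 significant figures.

L = 750 × 8 = 6000 bits.
Transmission delays (L/R per hop): 0.0025, 0.000115385, 0.0545455 ms; sum = 0.0571608 ms.
Propagation delays (d/s per hop): 3.01818, 12.3, 1.7 ms; sum = 17.0182 ms.
End-to-end = 17.08 ms.

17.08 ms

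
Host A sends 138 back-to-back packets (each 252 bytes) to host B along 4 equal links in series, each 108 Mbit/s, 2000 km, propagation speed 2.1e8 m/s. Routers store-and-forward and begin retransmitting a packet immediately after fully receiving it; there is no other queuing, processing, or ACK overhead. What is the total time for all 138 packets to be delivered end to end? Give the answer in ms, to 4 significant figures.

Per-hop transmission t_tx = L/R = 2016/108000000 = 0.0186667 ms.
Per-hop propagation t_prop = 2000000/210000000 = 9.52381 ms.
Pipeline fill: first packet needs 4·t_tx to clear all hops; remaining 137 packets each add one t_tx.
Total = (4+138-1)·t_tx + 4·t_prop = 141·0.0186667 + 4·9.52381 = 40.73 ms.

40.73 ms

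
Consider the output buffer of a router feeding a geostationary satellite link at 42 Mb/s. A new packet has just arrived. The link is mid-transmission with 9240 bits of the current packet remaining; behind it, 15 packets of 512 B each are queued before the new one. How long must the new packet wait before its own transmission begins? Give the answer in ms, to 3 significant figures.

Each queued packet: L/R = 4096/42000000 = 0.0975238 ms.
15 queued → 1.46286 ms.
Plus remaining 9240 bits of current packet: 0.22 ms.
Queuing delay = 1.68 ms.

1.68 ms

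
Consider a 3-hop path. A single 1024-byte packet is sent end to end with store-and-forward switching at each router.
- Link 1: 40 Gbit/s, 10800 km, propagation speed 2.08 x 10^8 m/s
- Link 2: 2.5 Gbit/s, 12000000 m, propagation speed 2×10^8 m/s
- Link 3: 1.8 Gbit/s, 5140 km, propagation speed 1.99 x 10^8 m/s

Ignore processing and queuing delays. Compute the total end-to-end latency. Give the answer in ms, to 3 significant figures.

L = 1024 × 8 = 8192 bits.
Transmission delays (L/R per hop): 0.0002048, 0.0032768, 0.00455111 ms; sum = 0.00803271 ms.
Propagation delays (d/s per hop): 51.9231, 60, 25.8291 ms; sum = 137.752 ms.
End-to-end = 138 ms.

138 ms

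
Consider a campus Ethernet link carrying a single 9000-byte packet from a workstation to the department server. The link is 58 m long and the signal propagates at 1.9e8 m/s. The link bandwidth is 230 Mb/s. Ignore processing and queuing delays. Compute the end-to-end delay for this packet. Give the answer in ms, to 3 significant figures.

0.313 ms

L = 9000 × 8 = 72000 bits.
Transmission delay = L/R = 72000 / 230000000 = 0.313043 ms.
Propagation delay = d/s = 58 m / 190000000 m/s = 0.000305263 ms.
Total = 0.313 ms.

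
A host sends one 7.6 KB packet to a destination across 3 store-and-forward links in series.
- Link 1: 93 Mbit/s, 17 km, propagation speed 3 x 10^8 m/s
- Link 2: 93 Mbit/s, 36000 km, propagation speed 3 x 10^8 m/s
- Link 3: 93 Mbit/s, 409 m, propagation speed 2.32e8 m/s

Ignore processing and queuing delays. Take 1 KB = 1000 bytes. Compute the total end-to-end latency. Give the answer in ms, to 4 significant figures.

122.0 ms

L = 60800 bits.
Transmission delay per hop = L/R = 60800/93000000 = 0.653763 ms; 3 hops → 1.96129 ms.
Propagation delays (d/s per hop): 0.0566667, 120, 0.00176293 ms; sum = 120.058 ms.
End-to-end = 122.0 ms.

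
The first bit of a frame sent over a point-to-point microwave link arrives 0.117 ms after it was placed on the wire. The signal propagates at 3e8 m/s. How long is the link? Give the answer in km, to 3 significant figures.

35.1 km

d = s × t_prop = 300000000 × 0.000117 = 35.1 km.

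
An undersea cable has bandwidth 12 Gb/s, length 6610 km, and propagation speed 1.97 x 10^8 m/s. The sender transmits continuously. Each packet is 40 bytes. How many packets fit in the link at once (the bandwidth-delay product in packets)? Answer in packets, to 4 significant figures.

Propagation delay = 6610000 / 197000000 = 0.0335533 s.
BDP = R × t_prop = 12000000000 × 0.0335533 = 402640000 bits.
In packets of 320 bits: 1258000 packets.

1258000 packets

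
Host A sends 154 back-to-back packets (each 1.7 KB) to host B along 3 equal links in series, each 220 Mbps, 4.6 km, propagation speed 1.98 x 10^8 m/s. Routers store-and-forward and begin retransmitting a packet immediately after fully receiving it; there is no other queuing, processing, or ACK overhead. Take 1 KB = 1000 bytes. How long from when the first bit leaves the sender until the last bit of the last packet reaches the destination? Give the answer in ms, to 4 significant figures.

Per-hop transmission t_tx = L/R = 13600/220000000 = 0.0618182 ms.
Per-hop propagation t_prop = 4600/198000000 = 0.0232323 ms.
Pipeline fill: first packet needs 3·t_tx to clear all hops; remaining 153 packets each add one t_tx.
Total = (3+154-1)·t_tx + 3·t_prop = 156·0.0618182 + 3·0.0232323 = 9.713 ms.

9.713 ms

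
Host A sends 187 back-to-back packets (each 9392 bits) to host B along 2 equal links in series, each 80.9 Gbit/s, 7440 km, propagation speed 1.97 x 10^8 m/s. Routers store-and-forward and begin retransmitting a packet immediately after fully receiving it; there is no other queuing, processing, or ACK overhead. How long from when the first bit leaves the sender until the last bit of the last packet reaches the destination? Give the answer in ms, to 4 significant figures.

75.55 ms

Per-hop transmission t_tx = L/R = 9392/80900000000 = 0.000116094 ms.
Per-hop propagation t_prop = 7440000/197000000 = 37.7665 ms.
Pipeline fill: first packet needs 2·t_tx to clear all hops; remaining 186 packets each add one t_tx.
Total = (2+187-1)·t_tx + 2·t_prop = 188·0.000116094 + 2·37.7665 = 75.55 ms.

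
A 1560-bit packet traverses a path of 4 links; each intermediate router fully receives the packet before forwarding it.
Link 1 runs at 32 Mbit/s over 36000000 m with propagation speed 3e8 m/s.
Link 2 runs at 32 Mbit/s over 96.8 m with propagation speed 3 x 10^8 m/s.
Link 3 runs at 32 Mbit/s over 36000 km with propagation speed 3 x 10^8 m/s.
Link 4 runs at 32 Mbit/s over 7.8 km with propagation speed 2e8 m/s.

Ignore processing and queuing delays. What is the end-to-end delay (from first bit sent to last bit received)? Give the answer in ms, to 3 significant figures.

Transmission delay per hop = L/R = 1560/32000000 = 0.04875 ms; 4 hops → 0.195 ms.
Propagation delays (d/s per hop): 120, 0.000322667, 120, 0.039 ms; sum = 240.039 ms.
End-to-end = 240 ms.

240 ms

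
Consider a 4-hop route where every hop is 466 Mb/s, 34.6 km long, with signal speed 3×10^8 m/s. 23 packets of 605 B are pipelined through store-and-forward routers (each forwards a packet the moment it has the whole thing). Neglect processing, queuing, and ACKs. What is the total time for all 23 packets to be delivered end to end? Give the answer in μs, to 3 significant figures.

731 μs

Per-hop transmission t_tx = L/R = 4840/466000000 = 10.3863 μs.
Per-hop propagation t_prop = 34600/300000000 = 115.333 μs.
Pipeline fill: first packet needs 4·t_tx to clear all hops; remaining 22 packets each add one t_tx.
Total = (4+23-1)·t_tx + 4·t_prop = 26·10.3863 + 4·115.333 = 731 μs.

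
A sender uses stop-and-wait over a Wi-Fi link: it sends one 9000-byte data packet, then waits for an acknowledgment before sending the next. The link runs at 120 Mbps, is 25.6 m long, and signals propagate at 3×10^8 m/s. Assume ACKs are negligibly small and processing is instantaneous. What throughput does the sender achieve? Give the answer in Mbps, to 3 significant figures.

120 Mbps

t_tx = L/R = 72000/120000000 = 0.0006 s.
t_prop = 25.6/300000000 = 8.53333e-08 s; RTT = 1.70667e-07 s.
Cycle = t_tx + RTT = 0.000600171 s.
Throughput = L / cycle = 72000 / 0.000600171 = 120 Mbps.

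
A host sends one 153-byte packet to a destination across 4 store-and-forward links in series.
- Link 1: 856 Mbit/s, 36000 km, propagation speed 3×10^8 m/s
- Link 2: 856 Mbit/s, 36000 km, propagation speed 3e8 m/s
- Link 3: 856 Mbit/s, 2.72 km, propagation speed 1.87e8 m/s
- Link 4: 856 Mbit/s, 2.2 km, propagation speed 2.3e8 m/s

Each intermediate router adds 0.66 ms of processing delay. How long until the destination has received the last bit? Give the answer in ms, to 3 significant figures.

242 ms

L = 153 × 8 = 1224 bits.
Transmission delay per hop = L/R = 1224/856000000 = 0.00142991 ms; 4 hops → 0.00571963 ms.
Propagation delays (d/s per hop): 120, 120, 0.0145455, 0.00956522 ms; sum = 240.024 ms.
Processing at 3 router(s): 3 × 0.66 ms = 1.98 ms.
End-to-end = 242 ms.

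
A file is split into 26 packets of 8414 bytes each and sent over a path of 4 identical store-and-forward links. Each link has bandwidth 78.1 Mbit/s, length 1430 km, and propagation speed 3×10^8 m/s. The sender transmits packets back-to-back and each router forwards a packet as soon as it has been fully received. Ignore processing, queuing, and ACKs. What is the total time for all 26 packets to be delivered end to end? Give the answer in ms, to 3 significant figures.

Per-hop transmission t_tx = L/R = 67312/78100000 = 0.861869 ms.
Per-hop propagation t_prop = 1430000/300000000 = 4.76667 ms.
Pipeline fill: first packet needs 4·t_tx to clear all hops; remaining 25 packets each add one t_tx.
Total = (4+26-1)·t_tx + 4·t_prop = 29·0.861869 + 4·4.76667 = 44.1 ms.

44.1 ms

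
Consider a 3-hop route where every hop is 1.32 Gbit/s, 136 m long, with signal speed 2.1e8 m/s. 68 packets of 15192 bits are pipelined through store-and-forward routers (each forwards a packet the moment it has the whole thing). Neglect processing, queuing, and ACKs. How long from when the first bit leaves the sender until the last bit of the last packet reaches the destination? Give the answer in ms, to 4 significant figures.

0.8076 ms

Per-hop transmission t_tx = L/R = 15192/1320000000 = 0.0115091 ms.
Per-hop propagation t_prop = 136/210000000 = 0.000647619 ms.
Pipeline fill: first packet needs 3·t_tx to clear all hops; remaining 67 packets each add one t_tx.
Total = (3+68-1)·t_tx + 3·t_prop = 70·0.0115091 + 3·0.000647619 = 0.8076 ms.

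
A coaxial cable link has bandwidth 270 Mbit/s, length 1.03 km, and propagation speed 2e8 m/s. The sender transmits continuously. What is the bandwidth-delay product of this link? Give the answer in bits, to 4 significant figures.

1391 bits

Propagation delay = 1030 / 200000000 = 5.15e-06 s.
BDP = R × t_prop = 270000000 × 5.15e-06 = 1390.5 bits.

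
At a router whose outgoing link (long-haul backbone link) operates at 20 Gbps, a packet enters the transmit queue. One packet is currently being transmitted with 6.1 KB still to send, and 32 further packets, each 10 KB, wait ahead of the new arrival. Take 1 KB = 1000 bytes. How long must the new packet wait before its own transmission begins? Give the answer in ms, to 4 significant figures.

Each queued packet: L/R = 80000/20000000000 = 0.004 ms.
32 queued → 0.128 ms.
Plus remaining 48800 bits of current packet: 0.00244 ms.
Queuing delay = 0.1304 ms.

0.1304 ms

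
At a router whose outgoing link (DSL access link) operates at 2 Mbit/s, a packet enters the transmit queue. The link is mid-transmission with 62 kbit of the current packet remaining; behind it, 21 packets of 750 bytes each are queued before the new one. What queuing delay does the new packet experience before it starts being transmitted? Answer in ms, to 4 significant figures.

94.00 ms

Each queued packet: L/R = 6000/2000000 = 3 ms.
21 queued → 63 ms.
Plus remaining 62000 bits of current packet: 31 ms.
Queuing delay = 94.00 ms.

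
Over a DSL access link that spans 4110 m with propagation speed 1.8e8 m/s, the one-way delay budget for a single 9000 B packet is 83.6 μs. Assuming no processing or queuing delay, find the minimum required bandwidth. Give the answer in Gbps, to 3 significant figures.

L = 72000 bits.
Propagation delay = 4110 / 180000000 = 22.8333 μs.
Transmission budget = 83.6 − 22.8333 = 60.7667 μs.
R ≥ L / t_tx = 72000 bits / 6.07667e-05 s = 1.18 Gbps.

1.18 Gbps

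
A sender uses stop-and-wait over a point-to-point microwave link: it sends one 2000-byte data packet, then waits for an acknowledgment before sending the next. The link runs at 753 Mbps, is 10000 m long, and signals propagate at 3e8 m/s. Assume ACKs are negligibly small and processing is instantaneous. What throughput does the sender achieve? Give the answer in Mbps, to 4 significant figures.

182.0 Mbps

t_tx = L/R = 16000/753000000 = 2.12483e-05 s.
t_prop = 10000/300000000 = 3.33333e-05 s; RTT = 6.66667e-05 s.
Cycle = t_tx + RTT = 8.7915e-05 s.
Throughput = L / cycle = 16000 / 8.7915e-05 = 182.0 Mbps.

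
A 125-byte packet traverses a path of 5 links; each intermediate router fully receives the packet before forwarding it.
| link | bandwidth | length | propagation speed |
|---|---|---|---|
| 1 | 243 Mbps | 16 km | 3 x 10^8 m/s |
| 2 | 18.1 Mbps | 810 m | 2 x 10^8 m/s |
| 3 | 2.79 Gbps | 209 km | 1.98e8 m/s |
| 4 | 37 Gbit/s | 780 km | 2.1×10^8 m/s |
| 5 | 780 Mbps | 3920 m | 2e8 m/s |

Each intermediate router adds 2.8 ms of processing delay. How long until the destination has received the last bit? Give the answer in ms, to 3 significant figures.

L = 125 × 8 = 1000 bits.
Transmission delays (L/R per hop): 0.00411523, 0.0552486, 0.000358423, 2.7027e-05, 0.00128205 ms; sum = 0.0610313 ms.
Propagation delays (d/s per hop): 0.0533333, 0.00405, 1.05556, 3.71429, 0.0196 ms; sum = 4.84682 ms.
Processing at 4 router(s): 4 × 2.8 ms = 11.2 ms.
End-to-end = 16.1 ms.

16.1 ms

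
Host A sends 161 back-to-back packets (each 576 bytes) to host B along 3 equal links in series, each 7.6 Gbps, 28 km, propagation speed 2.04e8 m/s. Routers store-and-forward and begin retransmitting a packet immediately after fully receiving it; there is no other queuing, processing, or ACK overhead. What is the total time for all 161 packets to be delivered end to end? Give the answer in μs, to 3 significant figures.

511 μs

Per-hop transmission t_tx = L/R = 4608/7600000000 = 0.606316 μs.
Per-hop propagation t_prop = 28000/204000000 = 137.255 μs.
Pipeline fill: first packet needs 3·t_tx to clear all hops; remaining 160 packets each add one t_tx.
Total = (3+161-1)·t_tx + 3·t_prop = 163·0.606316 + 3·137.255 = 511 μs.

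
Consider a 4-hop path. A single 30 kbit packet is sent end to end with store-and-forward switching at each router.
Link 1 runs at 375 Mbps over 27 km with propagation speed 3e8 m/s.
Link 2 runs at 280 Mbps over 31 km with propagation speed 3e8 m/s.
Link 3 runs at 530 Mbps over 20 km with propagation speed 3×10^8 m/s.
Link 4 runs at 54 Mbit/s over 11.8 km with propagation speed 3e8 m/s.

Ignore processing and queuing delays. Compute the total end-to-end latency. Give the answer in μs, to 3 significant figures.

L = 30000 bits.
Transmission delays (L/R per hop): 80, 107.143, 56.6038, 555.556 μs; sum = 799.302 μs.
Propagation delays (d/s per hop): 90, 103.333, 66.6667, 39.3333 μs; sum = 299.333 μs.
End-to-end = 1100 μs.

1100 μs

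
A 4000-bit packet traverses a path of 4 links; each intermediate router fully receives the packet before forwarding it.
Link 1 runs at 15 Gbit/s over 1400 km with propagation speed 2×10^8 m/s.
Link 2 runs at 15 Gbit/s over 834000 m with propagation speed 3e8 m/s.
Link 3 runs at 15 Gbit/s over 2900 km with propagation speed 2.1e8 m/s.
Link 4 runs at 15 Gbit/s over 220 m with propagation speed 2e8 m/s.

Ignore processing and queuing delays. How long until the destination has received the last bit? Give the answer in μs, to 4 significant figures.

Transmission delay per hop = L/R = 4000/15000000000 = 0.266667 μs; 4 hops → 1.06667 μs.
Propagation delays (d/s per hop): 7000, 2780, 13809.5, 1.1 μs; sum = 23590.6 μs.
End-to-end = 23590 μs.

23590 μs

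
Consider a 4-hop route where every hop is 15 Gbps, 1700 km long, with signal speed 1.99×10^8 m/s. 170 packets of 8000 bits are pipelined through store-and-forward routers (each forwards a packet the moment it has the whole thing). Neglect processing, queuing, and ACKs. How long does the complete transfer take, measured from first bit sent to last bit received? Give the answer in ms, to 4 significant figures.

Per-hop transmission t_tx = L/R = 8000/15000000000 = 0.000533333 ms.
Per-hop propagation t_prop = 1700000/199000000 = 8.54271 ms.
Pipeline fill: first packet needs 4·t_tx to clear all hops; remaining 169 packets each add one t_tx.
Total = (4+170-1)·t_tx + 4·t_prop = 173·0.000533333 + 4·8.54271 = 34.26 ms.

34.26 ms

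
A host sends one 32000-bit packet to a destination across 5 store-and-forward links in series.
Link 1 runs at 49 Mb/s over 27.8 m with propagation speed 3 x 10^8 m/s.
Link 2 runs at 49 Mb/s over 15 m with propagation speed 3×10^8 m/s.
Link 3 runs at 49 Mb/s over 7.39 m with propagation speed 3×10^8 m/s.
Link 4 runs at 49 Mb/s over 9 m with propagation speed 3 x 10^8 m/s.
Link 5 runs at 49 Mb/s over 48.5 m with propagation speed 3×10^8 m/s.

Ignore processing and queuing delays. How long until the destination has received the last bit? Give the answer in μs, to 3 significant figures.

Transmission delay per hop = L/R = 32000/49000000 = 653.061 μs; 5 hops → 3265.31 μs.
Propagation delays (d/s per hop): 0.0926667, 0.05, 0.0246333, 0.03, 0.161667 μs; sum = 0.358967 μs.
End-to-end = 3270 μs.

3270 μs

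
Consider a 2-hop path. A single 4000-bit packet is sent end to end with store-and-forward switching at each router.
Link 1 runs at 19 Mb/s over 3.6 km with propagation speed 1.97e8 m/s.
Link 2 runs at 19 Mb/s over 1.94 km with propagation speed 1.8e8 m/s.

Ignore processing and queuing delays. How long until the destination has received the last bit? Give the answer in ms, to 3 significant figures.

0.450 ms

Transmission delay per hop = L/R = 4000/19000000 = 0.210526 ms; 2 hops → 0.421053 ms.
Propagation delays (d/s per hop): 0.0182741, 0.0107778 ms; sum = 0.0290519 ms.
End-to-end = 0.450 ms.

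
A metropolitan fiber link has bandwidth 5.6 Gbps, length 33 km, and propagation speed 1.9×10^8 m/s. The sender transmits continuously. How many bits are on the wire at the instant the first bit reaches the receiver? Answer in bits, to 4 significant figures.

972600 bits

Propagation delay = 33000 / 190000000 = 0.000173684 s.
BDP = R × t_prop = 5600000000 × 0.000173684 = 972632 bits.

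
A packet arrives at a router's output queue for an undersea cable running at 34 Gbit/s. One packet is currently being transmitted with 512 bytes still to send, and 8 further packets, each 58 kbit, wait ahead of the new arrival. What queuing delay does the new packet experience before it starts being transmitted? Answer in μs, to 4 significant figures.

Each queued packet: L/R = 58000/34000000000 = 1.70588 μs.
8 queued → 13.6471 μs.
Plus remaining 4096 bits of current packet: 0.120471 μs.
Queuing delay = 13.77 μs.

13.77 μs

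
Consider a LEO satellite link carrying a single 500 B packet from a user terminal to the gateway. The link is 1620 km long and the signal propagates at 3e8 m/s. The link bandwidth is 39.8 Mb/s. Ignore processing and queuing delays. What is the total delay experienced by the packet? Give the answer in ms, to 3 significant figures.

5.50 ms

L = 500 × 8 = 4000 bits.
Transmission delay = L/R = 4000 / 39800000 = 0.100503 ms.
Propagation delay = d/s = 1620000 m / 300000000 m/s = 5.4 ms.
Total = 5.50 ms.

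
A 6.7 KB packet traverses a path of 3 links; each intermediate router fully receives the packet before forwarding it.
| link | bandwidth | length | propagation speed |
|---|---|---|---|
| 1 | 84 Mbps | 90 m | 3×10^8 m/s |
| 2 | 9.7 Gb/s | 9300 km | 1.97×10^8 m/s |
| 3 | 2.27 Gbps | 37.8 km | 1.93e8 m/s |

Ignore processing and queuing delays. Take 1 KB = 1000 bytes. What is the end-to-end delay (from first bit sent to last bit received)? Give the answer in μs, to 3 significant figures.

L = 53600 bits.
Transmission delays (L/R per hop): 638.095, 5.52577, 23.6123 μs; sum = 667.233 μs.
Propagation delays (d/s per hop): 0.3, 47208.1, 195.855 μs; sum = 47404.3 μs.
End-to-end = 48100 μs.

48100 μs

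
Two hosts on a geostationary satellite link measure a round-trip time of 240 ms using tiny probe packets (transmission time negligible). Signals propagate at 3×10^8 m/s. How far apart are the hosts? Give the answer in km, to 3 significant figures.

One-way propagation = RTT/2 = 120 ms.
d = s × t = 300000000 × 0.12 = 36000 km.

36000 km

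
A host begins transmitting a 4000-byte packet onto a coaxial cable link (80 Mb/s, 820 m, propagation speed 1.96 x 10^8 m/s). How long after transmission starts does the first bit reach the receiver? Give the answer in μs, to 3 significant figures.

First bit experiences only propagation delay: d/s = 820/196000000 = 4.18 μs.

4.18 μs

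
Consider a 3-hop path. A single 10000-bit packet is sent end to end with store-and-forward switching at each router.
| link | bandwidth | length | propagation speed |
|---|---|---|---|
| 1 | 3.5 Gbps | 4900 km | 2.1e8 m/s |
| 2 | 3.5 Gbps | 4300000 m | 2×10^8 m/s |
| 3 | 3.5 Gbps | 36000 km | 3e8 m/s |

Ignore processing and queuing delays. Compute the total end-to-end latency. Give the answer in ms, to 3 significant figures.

Transmission delay per hop = L/R = 10000/3500000000 = 0.00285714 ms; 3 hops → 0.00857143 ms.
Propagation delays (d/s per hop): 23.3333, 21.5, 120 ms; sum = 164.833 ms.
End-to-end = 165 ms.

165 ms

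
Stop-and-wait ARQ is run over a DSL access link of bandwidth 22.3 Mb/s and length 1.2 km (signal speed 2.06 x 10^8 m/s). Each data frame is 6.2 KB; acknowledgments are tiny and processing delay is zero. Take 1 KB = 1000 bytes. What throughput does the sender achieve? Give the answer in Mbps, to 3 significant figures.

22.2 Mbps

t_tx = L/R = 49600/22300000 = 0.00222422 s.
t_prop = 1200/206000000 = 5.82524e-06 s; RTT = 1.16505e-05 s.
Cycle = t_tx + RTT = 0.00223587 s.
Throughput = L / cycle = 49600 / 0.00223587 = 22.2 Mbps.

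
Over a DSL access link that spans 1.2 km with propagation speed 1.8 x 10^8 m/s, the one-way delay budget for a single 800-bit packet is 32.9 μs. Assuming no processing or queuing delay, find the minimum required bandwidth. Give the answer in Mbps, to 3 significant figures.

30.5 Mbps

Propagation delay = 1200 / 180000000 = 6.66667 μs.
Transmission budget = 32.9 − 6.66667 = 26.2333 μs.
R ≥ L / t_tx = 800 bits / 2.62333e-05 s = 30.5 Mbps.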